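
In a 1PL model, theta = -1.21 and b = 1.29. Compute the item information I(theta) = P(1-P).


P = 1/(1+exp(-(-1.21-1.29))) = 0.0759
I = P*(1-P) = 0.0759 * 0.9241
I = 0.0701

0.0701


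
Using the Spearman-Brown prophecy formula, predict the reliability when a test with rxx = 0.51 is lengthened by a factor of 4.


r_new = (n * rxx) / (1 + (n-1) * rxx)
r_new = (4 * 0.51) / (1 + 3 * 0.51)
r_new = 2.04 / 2.53
r_new = 0.8063

0.8063


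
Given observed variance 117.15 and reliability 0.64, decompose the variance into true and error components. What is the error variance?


var_true = rxx * var_obs = 0.64 * 117.15 = 74.976
var_error = var_obs - var_true
var_error = 117.15 - 74.976
var_error = 42.174

42.174


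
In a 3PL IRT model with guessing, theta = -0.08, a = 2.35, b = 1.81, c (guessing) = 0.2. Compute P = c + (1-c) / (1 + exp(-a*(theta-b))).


logit = 2.35*(-0.08 - 1.81) = -4.4415
P* = 1/(1 + exp(--4.4415)) = 0.0116
P = 0.2 + (1 - 0.2) * 0.0116
P = 0.2093

0.2093


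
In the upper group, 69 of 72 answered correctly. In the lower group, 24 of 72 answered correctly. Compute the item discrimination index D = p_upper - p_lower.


p_upper = 69/72 = 0.9583
p_lower = 24/72 = 0.3333
D = 0.9583 - 0.3333 = 0.625

0.625


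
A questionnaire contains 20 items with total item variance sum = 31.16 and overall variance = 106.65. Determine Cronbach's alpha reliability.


alpha = (k/(k-1)) * (1 - sum(si^2)/s_total^2)
= (20/19) * (1 - 31.16/106.65)
alpha = 0.7451

0.7451


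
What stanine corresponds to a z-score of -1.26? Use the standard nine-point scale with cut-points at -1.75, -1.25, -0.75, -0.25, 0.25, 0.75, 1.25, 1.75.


Stanine boundaries: [-1.75, -1.25, -0.75, -0.25, 0.25, 0.75, 1.25, 1.75]
z = -1.26
Check each boundary:
  z >= -1.75 -> could be stanine 2
  z < -1.25
  z < -0.75
  z < -0.25
  z < 0.25
  z < 0.75
  z < 1.25
  z < 1.75
Highest qualifying boundary gives stanine = 2

2


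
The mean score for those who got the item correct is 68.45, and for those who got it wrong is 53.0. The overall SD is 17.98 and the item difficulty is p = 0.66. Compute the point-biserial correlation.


q = 1 - p = 0.34
rpb = ((M1 - M0) / SD) * sqrt(p * q)
rpb = ((68.45 - 53.0) / 17.98) * sqrt(0.66 * 0.34)
rpb = 0.4071

0.4071


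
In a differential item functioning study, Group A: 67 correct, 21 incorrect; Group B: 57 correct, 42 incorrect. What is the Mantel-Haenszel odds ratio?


Odds_A = 67/21 = 3.1905
Odds_B = 57/42 = 1.3571
OR = Odds_A / Odds_B = 3.1905 / 1.3571
Exactly, OR = (67 * 42) / (21 * 57) = 2814 / 1197
OR = 2.3509

2.3509


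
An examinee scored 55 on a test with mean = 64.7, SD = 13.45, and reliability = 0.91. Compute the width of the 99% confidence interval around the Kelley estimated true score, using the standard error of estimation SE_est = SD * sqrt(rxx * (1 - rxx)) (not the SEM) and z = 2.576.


True score estimate = 0.91*55 + 0.09*64.7 = 55.873
SE_est = SD * sqrt(rxx * (1 - rxx)) = 13.45 * sqrt(0.91 * 0.09) = 13.45 * sqrt(0.0819) = 3.849145
CI = T_est +/- z * SE_est, so width = 2 * z * SE_est = 2 * 2.576 * 3.849145
Width = 19.8308

19.8308


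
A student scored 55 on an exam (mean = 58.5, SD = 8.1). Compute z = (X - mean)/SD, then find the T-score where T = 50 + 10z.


z = (X - mean) / SD = (55 - 58.5) / 8.1
z = -3.5 / 8.1
z = -0.4321
T-score = T = 50 + 10z
Carry z at full precision (z = -3.5 / 8.1) into the conversion:
T-score = 50 + 10 * (-3.5 / 8.1) = 50 + -35 / 8.1
T-score = 50 + -4.321
T-score = 45.679

45.679


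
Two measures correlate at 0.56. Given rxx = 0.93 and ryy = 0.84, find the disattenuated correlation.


r_corrected = rxy / sqrt(rxx * ryy)
= 0.56 / sqrt(0.93 * 0.84)
= 0.56 / sqrt(0.7812)
= 0.56 / 0.883855
r_corrected = 0.6336

0.6336


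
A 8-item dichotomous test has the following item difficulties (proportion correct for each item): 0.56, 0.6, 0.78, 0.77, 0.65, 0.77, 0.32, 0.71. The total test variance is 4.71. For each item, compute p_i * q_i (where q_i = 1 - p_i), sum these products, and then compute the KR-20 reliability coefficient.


For each item, compute p_i * q_i:
  Item 1: 0.56 * 0.44 = 0.2464
  Item 2: 0.6 * 0.4 = 0.24
  Item 3: 0.78 * 0.22 = 0.1716
  Item 4: 0.77 * 0.23 = 0.1771
  Item 5: 0.65 * 0.35 = 0.2275
  Item 6: 0.77 * 0.23 = 0.1771
  Item 7: 0.32 * 0.68 = 0.2176
  Item 8: 0.71 * 0.29 = 0.2059
Sum(p_i * q_i) = 0.2464 + 0.24 + 0.1716 + 0.1771 + 0.2275 + 0.1771 + 0.2176 + 0.2059 = 1.6632
KR-20 = (k/(k-1)) * (1 - Sum(p_i*q_i) / Var_total)
= (8/7) * (1 - 1.6632/4.71)
= 1.1429 * 0.6469
KR-20 = 0.7393

0.7393


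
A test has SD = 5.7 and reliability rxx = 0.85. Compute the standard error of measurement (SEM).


SEM = SD * sqrt(1 - rxx)
SEM = 5.7 * sqrt(1 - 0.85)
SEM = 5.7 * sqrt(0.15) = 5.7 * 0.387298
SEM = 2.2076

2.2076


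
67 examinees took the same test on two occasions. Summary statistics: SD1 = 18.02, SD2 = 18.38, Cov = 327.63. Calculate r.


r = cov(X,Y) / (SD_X * SD_Y)
r = 327.63 / (18.02 * 18.38)
r = 327.63 / 331.2076
r = 0.9892

0.9892


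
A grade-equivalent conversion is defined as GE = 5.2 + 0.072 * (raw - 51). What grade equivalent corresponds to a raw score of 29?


raw - median = 29 - 51 = -22
slope * diff = 0.072 * -22 = -1.584
GE = 5.2 + -1.584
GE = 3.616

3.616


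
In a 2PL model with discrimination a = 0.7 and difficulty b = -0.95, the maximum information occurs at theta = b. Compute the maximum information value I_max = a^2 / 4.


For 2PL, max info at theta = b = -0.95
I_max = a^2 / 4 = 0.7^2 / 4
= 0.49 / 4
I_max = 0.1225

0.1225


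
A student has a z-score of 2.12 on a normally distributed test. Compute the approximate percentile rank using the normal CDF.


CDF(z) = 0.5 * (1 + erf(z/sqrt(2)))
erf(1.4991) = 0.966
CDF = 0.983
Percentile rank = 0.983 * 100 = 98.3

98.3


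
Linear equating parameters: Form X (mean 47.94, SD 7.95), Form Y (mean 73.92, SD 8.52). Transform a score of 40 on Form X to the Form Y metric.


slope = SD_Y / SD_X = 8.52 / 7.95 ~ 1.0717
intercept = mean_Y - slope * mean_X = 73.92 - (8.52 / 7.95) * 47.94 ~ 22.5428
Y = slope * X + intercept. To avoid rounding drift from the rounded slope/intercept, evaluate the equivalent form Y = mean_Y + SD_Y * (X - mean_X) / SD_X at full precision:
Y = 73.92 + 8.52 * (40 - 47.94) / 7.95
Y = 73.92 - 8.52 * 7.94 / 7.95
Y = 73.92 - 67.6488 / 7.95
Y = 73.92 - 8.5093
Y = 65.4107

65.4107


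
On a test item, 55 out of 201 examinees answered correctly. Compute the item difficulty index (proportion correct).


Item difficulty p = number correct / total examinees
p = 55 / 201
p = 0.2736

0.2736


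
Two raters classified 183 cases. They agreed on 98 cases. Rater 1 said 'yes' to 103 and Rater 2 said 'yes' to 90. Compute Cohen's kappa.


P_o = 98/183 = 0.535519
P_e = (103*90 + 80*93) / 33489 = 0.49897
kappa = (P_o - P_e) / (1 - P_e)
kappa = (0.535519 - 0.49897) / (1 - 0.49897)
kappa = 0.0729

0.0729


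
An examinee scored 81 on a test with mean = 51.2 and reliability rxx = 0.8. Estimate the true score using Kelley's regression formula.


T_est = rxx * X + (1 - rxx) * mean
T_est = 0.8 * 81 + 0.2 * 51.2
T_est = 64.8 + 10.24
T_est = 75.04

75.04


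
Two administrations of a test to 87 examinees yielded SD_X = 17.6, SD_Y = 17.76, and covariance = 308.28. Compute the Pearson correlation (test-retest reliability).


r = cov(X,Y) / (SD_X * SD_Y)
r = 308.28 / (17.6 * 17.76)
r = 308.28 / 312.576
r = 0.9863

0.9863


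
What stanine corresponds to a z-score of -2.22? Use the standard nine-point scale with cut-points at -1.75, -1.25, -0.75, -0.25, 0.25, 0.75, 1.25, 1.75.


Stanine boundaries: [-1.75, -1.25, -0.75, -0.25, 0.25, 0.75, 1.25, 1.75]
z = -2.22
Check each boundary:
  z < -1.75
  z < -1.25
  z < -0.75
  z < -0.25
  z < 0.25
  z < 0.75
  z < 1.25
  z < 1.75
Highest qualifying boundary gives stanine = 1

1


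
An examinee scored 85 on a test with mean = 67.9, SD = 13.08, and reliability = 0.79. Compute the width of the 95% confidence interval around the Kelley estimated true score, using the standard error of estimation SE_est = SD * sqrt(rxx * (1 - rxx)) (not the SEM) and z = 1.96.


True score estimate = 0.79*85 + 0.21*67.9 = 81.409
SE_est = SD * sqrt(rxx * (1 - rxx)) = 13.08 * sqrt(0.79 * 0.21) = 13.08 * sqrt(0.1659) = 5.327592
CI = T_est +/- z * SE_est, so width = 2 * z * SE_est = 2 * 1.96 * 5.327592
Width = 20.8842

20.8842


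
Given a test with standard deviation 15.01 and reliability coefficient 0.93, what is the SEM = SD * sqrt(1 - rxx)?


SEM = SD * sqrt(1 - rxx)
SEM = 15.01 * sqrt(1 - 0.93)
SEM = 15.01 * sqrt(0.07) = 15.01 * 0.264575
SEM = 3.9713

3.9713


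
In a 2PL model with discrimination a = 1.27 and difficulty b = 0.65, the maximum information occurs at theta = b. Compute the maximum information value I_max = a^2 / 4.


For 2PL, max info at theta = b = 0.65
I_max = a^2 / 4 = 1.27^2 / 4
= 1.6129 / 4
I_max = 0.4032

0.4032


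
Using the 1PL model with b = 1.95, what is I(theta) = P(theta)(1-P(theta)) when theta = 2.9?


P = 1/(1+exp(-(2.9-1.95))) = 0.7211
I = P*(1-P) = 0.7211 * 0.2789
I = 0.2011

0.2011


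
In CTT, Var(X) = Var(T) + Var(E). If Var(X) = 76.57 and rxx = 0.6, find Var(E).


var_true = rxx * var_obs = 0.6 * 76.57 = 45.942
var_error = var_obs - var_true
var_error = 76.57 - 45.942
var_error = 30.628

30.628


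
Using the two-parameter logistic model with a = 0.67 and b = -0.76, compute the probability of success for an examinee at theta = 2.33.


a*(theta - b) = 0.67 * (2.33 - -0.76) = 2.0703
exp(-2.0703) = 0.1261
P = 1 / (1 + 0.1261)
P = 0.888

0.888


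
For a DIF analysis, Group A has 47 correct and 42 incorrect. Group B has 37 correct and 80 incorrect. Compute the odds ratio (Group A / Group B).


Odds_A = 47/42 = 1.119
Odds_B = 37/80 = 0.4625
OR = Odds_A / Odds_B = 1.119 / 0.4625
Exactly, OR = (47 * 80) / (42 * 37) = 3760 / 1554
OR = 2.4196

2.4196


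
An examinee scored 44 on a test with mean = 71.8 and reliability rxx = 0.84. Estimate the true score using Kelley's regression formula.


T_est = rxx * X + (1 - rxx) * mean
T_est = 0.84 * 44 + 0.16 * 71.8
T_est = 36.96 + 11.488
T_est = 48.448

48.448


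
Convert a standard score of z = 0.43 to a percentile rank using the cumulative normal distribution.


CDF(z) = 0.5 * (1 + erf(z/sqrt(2)))
erf(0.3041) = 0.3328
CDF = 0.6664
Percentile rank = 0.6664 * 100 = 66.64

66.64


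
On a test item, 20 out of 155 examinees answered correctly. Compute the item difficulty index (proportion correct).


Item difficulty p = number correct / total examinees
p = 20 / 155
p = 0.129

0.129


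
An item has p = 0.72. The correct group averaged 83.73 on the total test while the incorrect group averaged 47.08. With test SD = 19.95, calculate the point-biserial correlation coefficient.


q = 1 - p = 0.28
rpb = ((M1 - M0) / SD) * sqrt(p * q)
rpb = ((83.73 - 47.08) / 19.95) * sqrt(0.72 * 0.28)
rpb = 0.8249

0.8249


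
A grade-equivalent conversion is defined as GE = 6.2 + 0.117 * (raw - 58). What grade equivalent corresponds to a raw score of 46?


raw - median = 46 - 58 = -12
slope * diff = 0.117 * -12 = -1.404
GE = 6.2 + -1.404
GE = 4.796

4.796


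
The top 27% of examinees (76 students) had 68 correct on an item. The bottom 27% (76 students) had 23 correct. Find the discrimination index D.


p_upper = 68/76 = 0.8947
p_lower = 23/76 = 0.3026
D = 0.8947 - 0.3026 = 0.5921

0.5921


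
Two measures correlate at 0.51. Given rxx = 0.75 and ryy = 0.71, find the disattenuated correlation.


r_corrected = rxy / sqrt(rxx * ryy)
= 0.51 / sqrt(0.75 * 0.71)
= 0.51 / sqrt(0.5325)
= 0.51 / 0.729726
r_corrected = 0.6989

0.6989


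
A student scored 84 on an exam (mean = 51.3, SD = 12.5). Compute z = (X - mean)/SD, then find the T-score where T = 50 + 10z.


z = (X - mean) / SD = (84 - 51.3) / 12.5
z = 32.7 / 12.5
z = 2.616
T-score = T = 50 + 10z
Carry z at full precision (z = 32.7 / 12.5) into the conversion:
T-score = 50 + 10 * (32.7 / 12.5) = 50 + 327 / 12.5
T-score = 50 + 26.16
T-score = 76.16

76.16


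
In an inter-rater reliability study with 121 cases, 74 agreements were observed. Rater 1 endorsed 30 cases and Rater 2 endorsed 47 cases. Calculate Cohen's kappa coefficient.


P_o = 74/121 = 0.61157
P_e = (30*47 + 91*74) / 14641 = 0.556246
kappa = (P_o - P_e) / (1 - P_e)
kappa = (0.61157 - 0.556246) / (1 - 0.556246)
kappa = 0.1247

0.1247


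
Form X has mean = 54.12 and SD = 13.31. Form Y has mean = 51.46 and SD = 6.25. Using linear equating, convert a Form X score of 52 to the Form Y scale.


slope = SD_Y / SD_X = 6.25 / 13.31 ~ 0.4696
intercept = mean_Y - slope * mean_X = 51.46 - (6.25 / 13.31) * 54.12 ~ 26.0468
Y = slope * X + intercept. To avoid rounding drift from the rounded slope/intercept, evaluate the equivalent form Y = mean_Y + SD_Y * (X - mean_X) / SD_X at full precision:
Y = 51.46 + 6.25 * (52 - 54.12) / 13.31
Y = 51.46 - 6.25 * 2.12 / 13.31
Y = 51.46 - 13.25 / 13.31
Y = 51.46 - 0.9955
Y = 50.4645

50.4645


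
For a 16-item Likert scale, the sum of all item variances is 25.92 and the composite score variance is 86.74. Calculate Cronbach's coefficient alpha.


alpha = (k/(k-1)) * (1 - sum(si^2)/s_total^2)
= (16/15) * (1 - 25.92/86.74)
alpha = 0.7479

0.7479


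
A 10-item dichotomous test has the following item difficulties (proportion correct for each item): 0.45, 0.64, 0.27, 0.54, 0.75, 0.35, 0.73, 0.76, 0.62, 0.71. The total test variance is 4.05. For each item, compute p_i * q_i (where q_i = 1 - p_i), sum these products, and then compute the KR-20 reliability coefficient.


For each item, compute p_i * q_i:
  Item 1: 0.45 * 0.55 = 0.2475
  Item 2: 0.64 * 0.36 = 0.2304
  Item 3: 0.27 * 0.73 = 0.1971
  Item 4: 0.54 * 0.46 = 0.2484
  Item 5: 0.75 * 0.25 = 0.1875
  Item 6: 0.35 * 0.65 = 0.2275
  Item 7: 0.73 * 0.27 = 0.1971
  Item 8: 0.76 * 0.24 = 0.1824
  Item 9: 0.62 * 0.38 = 0.2356
  Item 10: 0.71 * 0.29 = 0.2059
Sum(p_i * q_i) = 0.2475 + 0.2304 + 0.1971 + 0.2484 + 0.1875 + 0.2275 + 0.1971 + 0.1824 + 0.2356 + 0.2059 = 2.1594
KR-20 = (k/(k-1)) * (1 - Sum(p_i*q_i) / Var_total)
= (10/9) * (1 - 2.1594/4.05)
= 1.1111 * 0.4668
KR-20 = 0.5187

0.5187


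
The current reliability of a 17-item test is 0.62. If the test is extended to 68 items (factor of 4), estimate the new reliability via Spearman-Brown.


r_new = (n * rxx) / (1 + (n-1) * rxx)
r_new = (4 * 0.62) / (1 + 3 * 0.62)
r_new = 2.48 / 2.86
r_new = 0.8671

0.8671


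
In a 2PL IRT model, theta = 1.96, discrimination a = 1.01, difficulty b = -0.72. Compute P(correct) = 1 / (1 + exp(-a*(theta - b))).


a*(theta - b) = 1.01 * (1.96 - -0.72) = 2.7068
exp(-2.7068) = 0.0668
P = 1 / (1 + 0.0668)
P = 0.9374

0.9374


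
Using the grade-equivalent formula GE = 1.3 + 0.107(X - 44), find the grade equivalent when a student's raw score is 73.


raw - median = 73 - 44 = 29
slope * diff = 0.107 * 29 = 3.103
GE = 1.3 + 3.103
GE = 4.403

4.403


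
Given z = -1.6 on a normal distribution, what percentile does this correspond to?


CDF(z) = 0.5 * (1 + erf(z/sqrt(2)))
erf(-1.1314) = -0.8904
CDF = 0.0548
Percentile rank = 0.0548 * 100 = 5.48

5.48


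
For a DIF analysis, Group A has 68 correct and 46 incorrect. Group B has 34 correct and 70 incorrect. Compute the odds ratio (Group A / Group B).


Odds_A = 68/46 = 1.4783
Odds_B = 34/70 = 0.4857
OR = Odds_A / Odds_B = 1.4783 / 0.4857
Exactly, OR = (68 * 70) / (46 * 34) = 4760 / 1564
OR = 3.0435

3.0435


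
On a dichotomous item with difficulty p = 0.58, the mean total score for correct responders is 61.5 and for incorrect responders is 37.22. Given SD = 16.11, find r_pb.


q = 1 - p = 0.42
rpb = ((M1 - M0) / SD) * sqrt(p * q)
rpb = ((61.5 - 37.22) / 16.11) * sqrt(0.58 * 0.42)
rpb = 0.7439

0.7439


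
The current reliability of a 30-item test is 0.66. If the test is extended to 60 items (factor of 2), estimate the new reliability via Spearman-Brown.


r_new = (n * rxx) / (1 + (n-1) * rxx)
r_new = (2 * 0.66) / (1 + 1 * 0.66)
r_new = 1.32 / 1.66
r_new = 0.7952

0.7952


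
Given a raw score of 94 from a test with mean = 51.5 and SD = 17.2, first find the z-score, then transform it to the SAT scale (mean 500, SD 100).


z = (X - mean) / SD = (94 - 51.5) / 17.2
z = 42.5 / 17.2
z = 2.4709
SAT-scale = SAT = 500 + 100z
Carry z at full precision (z = 42.5 / 17.2) into the conversion:
SAT-scale = 500 + 100 * (42.5 / 17.2) = 500 + 4250 / 17.2
SAT-scale = 500 + 247.093
SAT-scale = 747.093

747.093


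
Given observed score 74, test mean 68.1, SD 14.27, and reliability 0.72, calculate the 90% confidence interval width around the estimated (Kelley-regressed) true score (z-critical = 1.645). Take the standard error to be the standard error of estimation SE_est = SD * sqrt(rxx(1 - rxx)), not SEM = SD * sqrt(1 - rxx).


True score estimate = 0.72*74 + 0.28*68.1 = 72.348
SE_est = SD * sqrt(rxx * (1 - rxx)) = 14.27 * sqrt(0.72 * 0.28) = 14.27 * sqrt(0.2016) = 6.407214
CI = T_est +/- z * SE_est, so width = 2 * z * SE_est = 2 * 1.645 * 6.407214
Width = 21.0797

21.0797


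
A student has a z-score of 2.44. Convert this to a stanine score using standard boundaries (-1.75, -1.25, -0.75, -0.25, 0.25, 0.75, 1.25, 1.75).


Stanine boundaries: [-1.75, -1.25, -0.75, -0.25, 0.25, 0.75, 1.25, 1.75]
z = 2.44
Check each boundary:
  z >= -1.75 -> could be stanine 2
  z >= -1.25 -> could be stanine 3
  z >= -0.75 -> could be stanine 4
  z >= -0.25 -> could be stanine 5
  z >= 0.25 -> could be stanine 6
  z >= 0.75 -> could be stanine 7
  z >= 1.25 -> could be stanine 8
  z >= 1.75 -> could be stanine 9
Highest qualifying boundary gives stanine = 9

9


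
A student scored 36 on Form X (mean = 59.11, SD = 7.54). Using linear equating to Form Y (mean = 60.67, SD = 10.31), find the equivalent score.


slope = SD_Y / SD_X = 10.31 / 7.54 ~ 1.3674
intercept = mean_Y - slope * mean_X = 60.67 - (10.31 / 7.54) * 59.11 ~ -20.1555
Y = slope * X + intercept. To avoid rounding drift from the rounded slope/intercept, evaluate the equivalent form Y = mean_Y + SD_Y * (X - mean_X) / SD_X at full precision:
Y = 60.67 + 10.31 * (36 - 59.11) / 7.54
Y = 60.67 - 10.31 * 23.11 / 7.54
Y = 60.67 - 238.2641 / 7.54
Y = 60.67 - 31.6
Y = 29.07

29.07


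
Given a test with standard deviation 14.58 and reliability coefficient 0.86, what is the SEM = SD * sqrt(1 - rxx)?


SEM = SD * sqrt(1 - rxx)
SEM = 14.58 * sqrt(1 - 0.86)
SEM = 14.58 * sqrt(0.14) = 14.58 * 0.374166
SEM = 5.4553

5.4553


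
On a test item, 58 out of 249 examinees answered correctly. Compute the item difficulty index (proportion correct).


Item difficulty p = number correct / total examinees
p = 58 / 249
p = 0.2329

0.2329


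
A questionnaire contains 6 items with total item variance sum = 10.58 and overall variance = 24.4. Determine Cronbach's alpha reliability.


alpha = (k/(k-1)) * (1 - sum(si^2)/s_total^2)
= (6/5) * (1 - 10.58/24.4)
alpha = 0.6797

0.6797


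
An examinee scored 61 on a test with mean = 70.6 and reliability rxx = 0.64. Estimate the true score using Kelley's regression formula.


T_est = rxx * X + (1 - rxx) * mean
T_est = 0.64 * 61 + 0.36 * 70.6
T_est = 39.04 + 25.416
T_est = 64.456

64.456


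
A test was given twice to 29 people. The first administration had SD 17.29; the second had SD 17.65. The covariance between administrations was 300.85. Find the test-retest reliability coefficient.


r = cov(X,Y) / (SD_X * SD_Y)
r = 300.85 / (17.29 * 17.65)
r = 300.85 / 305.1685
r = 0.9858

0.9858


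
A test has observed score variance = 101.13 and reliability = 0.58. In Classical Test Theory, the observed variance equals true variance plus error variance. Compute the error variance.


var_true = rxx * var_obs = 0.58 * 101.13 = 58.6554
var_error = var_obs - var_true
var_error = 101.13 - 58.6554
var_error = 42.4746

42.4746


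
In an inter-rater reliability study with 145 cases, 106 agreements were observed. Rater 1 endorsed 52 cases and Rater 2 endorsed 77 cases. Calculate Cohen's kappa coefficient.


P_o = 106/145 = 0.731034
P_e = (52*77 + 93*68) / 21025 = 0.491225
kappa = (P_o - P_e) / (1 - P_e)
kappa = (0.731034 - 0.491225) / (1 - 0.491225)
kappa = 0.4713

0.4713


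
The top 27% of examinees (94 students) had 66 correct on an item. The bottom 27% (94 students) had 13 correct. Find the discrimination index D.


p_upper = 66/94 = 0.7021
p_lower = 13/94 = 0.1383
D = 0.7021 - 0.1383 = 0.5638

0.5638


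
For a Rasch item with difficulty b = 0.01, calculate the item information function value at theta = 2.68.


P = 1/(1+exp(-(2.68-0.01))) = 0.9352
I = P*(1-P) = 0.9352 * 0.0648
I = 0.0606

0.0606


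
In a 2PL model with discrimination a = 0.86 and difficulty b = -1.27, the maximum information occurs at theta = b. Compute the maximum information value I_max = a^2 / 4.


For 2PL, max info at theta = b = -1.27
I_max = a^2 / 4 = 0.86^2 / 4
= 0.7396 / 4
I_max = 0.1849

0.1849


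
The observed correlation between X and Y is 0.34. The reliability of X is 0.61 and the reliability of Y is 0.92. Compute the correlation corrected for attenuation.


r_corrected = rxy / sqrt(rxx * ryy)
= 0.34 / sqrt(0.61 * 0.92)
= 0.34 / sqrt(0.5612)
= 0.34 / 0.749133
r_corrected = 0.4539

0.4539


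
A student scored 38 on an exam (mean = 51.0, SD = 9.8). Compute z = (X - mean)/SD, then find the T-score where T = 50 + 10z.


z = (X - mean) / SD = (38 - 51.0) / 9.8
z = -13.0 / 9.8
z = -1.3265
T-score = T = 50 + 10z
Carry z at full precision (z = -13.0 / 9.8) into the conversion:
T-score = 50 + 10 * (-13.0 / 9.8) = 50 + -130 / 9.8
T-score = 50 + -13.2653
T-score = 36.7347

36.7347


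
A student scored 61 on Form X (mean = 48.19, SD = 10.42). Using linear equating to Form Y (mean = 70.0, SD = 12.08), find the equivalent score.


slope = SD_Y / SD_X = 12.08 / 10.42 ~ 1.1593
intercept = mean_Y - slope * mean_X = 70.0 - (12.08 / 10.42) * 48.19 ~ 14.1329
Y = slope * X + intercept. To avoid rounding drift from the rounded slope/intercept, evaluate the equivalent form Y = mean_Y + SD_Y * (X - mean_X) / SD_X at full precision:
Y = 70.0 + 12.08 * (61 - 48.19) / 10.42
Y = 70.0 + 12.08 * 12.81 / 10.42
Y = 70.0 + 154.7448 / 10.42
Y = 70.0 + 14.8507
Y = 84.8507

84.8507


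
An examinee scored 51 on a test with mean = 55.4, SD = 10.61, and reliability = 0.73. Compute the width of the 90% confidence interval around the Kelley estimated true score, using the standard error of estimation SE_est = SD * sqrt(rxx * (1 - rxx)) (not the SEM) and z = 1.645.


True score estimate = 0.73*51 + 0.27*55.4 = 52.188
SE_est = SD * sqrt(rxx * (1 - rxx)) = 10.61 * sqrt(0.73 * 0.27) = 10.61 * sqrt(0.1971) = 4.71041
CI = T_est +/- z * SE_est, so width = 2 * z * SE_est = 2 * 1.645 * 4.71041
Width = 15.4972

15.4972


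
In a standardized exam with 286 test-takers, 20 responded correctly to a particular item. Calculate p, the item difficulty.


Item difficulty p = number correct / total examinees
p = 20 / 286
p = 0.0699

0.0699


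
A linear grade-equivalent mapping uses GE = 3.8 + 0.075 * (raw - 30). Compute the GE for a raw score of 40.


raw - median = 40 - 30 = 10
slope * diff = 0.075 * 10 = 0.75
GE = 3.8 + 0.75
GE = 4.55

4.55


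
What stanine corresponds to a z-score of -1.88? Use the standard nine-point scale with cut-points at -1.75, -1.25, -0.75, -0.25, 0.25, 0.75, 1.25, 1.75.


Stanine boundaries: [-1.75, -1.25, -0.75, -0.25, 0.25, 0.75, 1.25, 1.75]
z = -1.88
Check each boundary:
  z < -1.75
  z < -1.25
  z < -0.75
  z < -0.25
  z < 0.25
  z < 0.75
  z < 1.25
  z < 1.75
Highest qualifying boundary gives stanine = 1

1


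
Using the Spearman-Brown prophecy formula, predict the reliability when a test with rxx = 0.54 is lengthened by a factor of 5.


r_new = (n * rxx) / (1 + (n-1) * rxx)
r_new = (5 * 0.54) / (1 + 4 * 0.54)
r_new = 2.7 / 3.16
r_new = 0.8544

0.8544


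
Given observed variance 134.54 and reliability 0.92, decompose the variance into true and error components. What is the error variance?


var_true = rxx * var_obs = 0.92 * 134.54 = 123.7768
var_error = var_obs - var_true
var_error = 134.54 - 123.7768
var_error = 10.7632

10.7632


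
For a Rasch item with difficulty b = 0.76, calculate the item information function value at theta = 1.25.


P = 1/(1+exp(-(1.25-0.76))) = 0.6201
I = P*(1-P) = 0.6201 * 0.3799
I = 0.2356

0.2356


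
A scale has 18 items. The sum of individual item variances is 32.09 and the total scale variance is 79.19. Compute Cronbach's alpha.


alpha = (k/(k-1)) * (1 - sum(si^2)/s_total^2)
= (18/17) * (1 - 32.09/79.19)
alpha = 0.6298

0.6298


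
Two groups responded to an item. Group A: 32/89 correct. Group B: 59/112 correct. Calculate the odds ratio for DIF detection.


Odds_A = 32/57 = 0.5614
Odds_B = 59/53 = 1.1132
OR = Odds_A / Odds_B = 0.5614 / 1.1132
Exactly, OR = (32 * 53) / (57 * 59) = 1696 / 3363
OR = 0.5043

0.5043


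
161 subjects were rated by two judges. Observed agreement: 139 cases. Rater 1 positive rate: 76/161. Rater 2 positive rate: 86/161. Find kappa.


P_o = 139/161 = 0.863354
P_e = (76*86 + 85*75) / 25921 = 0.49809
kappa = (P_o - P_e) / (1 - P_e)
kappa = (0.863354 - 0.49809) / (1 - 0.49809)
kappa = 0.7277

0.7277


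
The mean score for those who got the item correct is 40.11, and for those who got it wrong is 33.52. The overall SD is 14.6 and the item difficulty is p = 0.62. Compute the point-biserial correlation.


q = 1 - p = 0.38
rpb = ((M1 - M0) / SD) * sqrt(p * q)
rpb = ((40.11 - 33.52) / 14.6) * sqrt(0.62 * 0.38)
rpb = 0.2191

0.2191


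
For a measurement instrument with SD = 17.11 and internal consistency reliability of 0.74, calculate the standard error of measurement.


SEM = SD * sqrt(1 - rxx)
SEM = 17.11 * sqrt(1 - 0.74)
SEM = 17.11 * sqrt(0.26) = 17.11 * 0.509902
SEM = 8.7244

8.7244


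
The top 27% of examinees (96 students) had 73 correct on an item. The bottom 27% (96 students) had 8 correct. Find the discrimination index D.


p_upper = 73/96 = 0.7604
p_lower = 8/96 = 0.0833
D = 0.7604 - 0.0833 = 0.6771

0.6771


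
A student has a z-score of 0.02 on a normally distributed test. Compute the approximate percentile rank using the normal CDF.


CDF(z) = 0.5 * (1 + erf(z/sqrt(2)))
erf(0.0141) = 0.016
CDF = 0.508
Percentile rank = 0.508 * 100 = 50.8

50.8


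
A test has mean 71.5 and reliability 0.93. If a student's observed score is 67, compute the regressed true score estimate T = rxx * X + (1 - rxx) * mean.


T_est = rxx * X + (1 - rxx) * mean
T_est = 0.93 * 67 + 0.07 * 71.5
T_est = 62.31 + 5.005
T_est = 67.315

67.315


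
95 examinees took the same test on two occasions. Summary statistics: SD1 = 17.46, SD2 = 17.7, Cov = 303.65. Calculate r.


r = cov(X,Y) / (SD_X * SD_Y)
r = 303.65 / (17.46 * 17.7)
r = 303.65 / 309.042
r = 0.9826

0.9826


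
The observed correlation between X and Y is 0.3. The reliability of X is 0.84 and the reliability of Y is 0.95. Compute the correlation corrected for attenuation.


r_corrected = rxy / sqrt(rxx * ryy)
= 0.3 / sqrt(0.84 * 0.95)
= 0.3 / sqrt(0.798)
= 0.3 / 0.893308
r_corrected = 0.3358

0.3358


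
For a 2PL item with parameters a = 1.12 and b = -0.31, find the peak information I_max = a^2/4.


For 2PL, max info at theta = b = -0.31
I_max = a^2 / 4 = 1.12^2 / 4
= 1.2544 / 4
I_max = 0.3136

0.3136


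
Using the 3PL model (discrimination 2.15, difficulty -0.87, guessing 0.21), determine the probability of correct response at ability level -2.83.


logit = 2.15*(-2.83 - -0.87) = -4.214
P* = 1/(1 + exp(--4.214)) = 0.0146
P = 0.21 + (1 - 0.21) * 0.0146
P = 0.2215

0.2215


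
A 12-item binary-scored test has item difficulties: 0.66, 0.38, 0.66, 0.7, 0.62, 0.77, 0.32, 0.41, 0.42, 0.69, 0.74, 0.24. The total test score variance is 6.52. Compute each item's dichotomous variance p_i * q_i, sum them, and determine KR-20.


For each item, compute p_i * q_i:
  Item 1: 0.66 * 0.34 = 0.2244
  Item 2: 0.38 * 0.62 = 0.2356
  Item 3: 0.66 * 0.34 = 0.2244
  Item 4: 0.7 * 0.3 = 0.21
  Item 5: 0.62 * 0.38 = 0.2356
  Item 6: 0.77 * 0.23 = 0.1771
  Item 7: 0.32 * 0.68 = 0.2176
  Item 8: 0.41 * 0.59 = 0.2419
  Item 9: 0.42 * 0.58 = 0.2436
  Item 10: 0.69 * 0.31 = 0.2139
  Item 11: 0.74 * 0.26 = 0.1924
  Item 12: 0.24 * 0.76 = 0.1824
Sum(p_i * q_i) = 0.2244 + 0.2356 + 0.2244 + 0.21 + 0.2356 + 0.1771 + 0.2176 + 0.2419 + 0.2436 + 0.2139 + 0.1924 + 0.1824 = 2.5989
KR-20 = (k/(k-1)) * (1 - Sum(p_i*q_i) / Var_total)
= (12/11) * (1 - 2.5989/6.52)
= 1.0909 * 0.6014
KR-20 = 0.6561

0.6561


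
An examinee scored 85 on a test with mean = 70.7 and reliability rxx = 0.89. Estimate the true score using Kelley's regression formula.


T_est = rxx * X + (1 - rxx) * mean
T_est = 0.89 * 85 + 0.11 * 70.7
T_est = 75.65 + 7.777
T_est = 83.427

83.427


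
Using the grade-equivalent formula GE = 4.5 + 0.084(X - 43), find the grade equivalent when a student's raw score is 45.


raw - median = 45 - 43 = 2
slope * diff = 0.084 * 2 = 0.168
GE = 4.5 + 0.168
GE = 4.668

4.668


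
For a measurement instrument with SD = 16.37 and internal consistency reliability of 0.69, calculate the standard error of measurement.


SEM = SD * sqrt(1 - rxx)
SEM = 16.37 * sqrt(1 - 0.69)
SEM = 16.37 * sqrt(0.31) = 16.37 * 0.556776
SEM = 9.1144

9.1144


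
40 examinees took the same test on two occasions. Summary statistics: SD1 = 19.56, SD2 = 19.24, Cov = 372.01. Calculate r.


r = cov(X,Y) / (SD_X * SD_Y)
r = 372.01 / (19.56 * 19.24)
r = 372.01 / 376.3344
r = 0.9885

0.9885


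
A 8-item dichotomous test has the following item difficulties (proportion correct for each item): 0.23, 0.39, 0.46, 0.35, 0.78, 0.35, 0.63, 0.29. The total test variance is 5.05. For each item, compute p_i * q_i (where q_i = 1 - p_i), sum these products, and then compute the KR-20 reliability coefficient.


For each item, compute p_i * q_i:
  Item 1: 0.23 * 0.77 = 0.1771
  Item 2: 0.39 * 0.61 = 0.2379
  Item 3: 0.46 * 0.54 = 0.2484
  Item 4: 0.35 * 0.65 = 0.2275
  Item 5: 0.78 * 0.22 = 0.1716
  Item 6: 0.35 * 0.65 = 0.2275
  Item 7: 0.63 * 0.37 = 0.2331
  Item 8: 0.29 * 0.71 = 0.2059
Sum(p_i * q_i) = 0.1771 + 0.2379 + 0.2484 + 0.2275 + 0.1716 + 0.2275 + 0.2331 + 0.2059 = 1.729
KR-20 = (k/(k-1)) * (1 - Sum(p_i*q_i) / Var_total)
= (8/7) * (1 - 1.729/5.05)
= 1.1429 * 0.6576
KR-20 = 0.7516

0.7516


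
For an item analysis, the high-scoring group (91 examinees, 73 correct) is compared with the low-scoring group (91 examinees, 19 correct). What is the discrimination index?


p_upper = 73/91 = 0.8022
p_lower = 19/91 = 0.2088
D = 0.8022 - 0.2088 = 0.5934

0.5934


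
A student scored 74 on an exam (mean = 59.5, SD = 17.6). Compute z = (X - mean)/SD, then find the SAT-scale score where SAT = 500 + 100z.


z = (X - mean) / SD = (74 - 59.5) / 17.6
z = 14.5 / 17.6
z = 0.8239
SAT-scale = SAT = 500 + 100z
Carry z at full precision (z = 14.5 / 17.6) into the conversion:
SAT-scale = 500 + 100 * (14.5 / 17.6) = 500 + 1450 / 17.6
SAT-scale = 500 + 82.3864
SAT-scale = 582.3864

582.3864


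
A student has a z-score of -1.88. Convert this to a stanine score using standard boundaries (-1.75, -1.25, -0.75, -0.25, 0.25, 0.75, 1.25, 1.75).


Stanine boundaries: [-1.75, -1.25, -0.75, -0.25, 0.25, 0.75, 1.25, 1.75]
z = -1.88
Check each boundary:
  z < -1.75
  z < -1.25
  z < -0.75
  z < -0.25
  z < 0.25
  z < 0.75
  z < 1.25
  z < 1.75
Highest qualifying boundary gives stanine = 1

1


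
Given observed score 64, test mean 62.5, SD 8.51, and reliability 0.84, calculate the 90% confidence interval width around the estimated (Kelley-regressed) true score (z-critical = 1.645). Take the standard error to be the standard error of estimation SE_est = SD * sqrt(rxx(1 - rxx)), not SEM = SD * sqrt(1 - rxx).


True score estimate = 0.84*64 + 0.16*62.5 = 63.76
SE_est = SD * sqrt(rxx * (1 - rxx)) = 8.51 * sqrt(0.84 * 0.16) = 8.51 * sqrt(0.1344) = 3.119818
CI = T_est +/- z * SE_est, so width = 2 * z * SE_est = 2 * 1.645 * 3.119818
Width = 10.2642

10.2642


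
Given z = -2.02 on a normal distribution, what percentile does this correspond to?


CDF(z) = 0.5 * (1 + erf(z/sqrt(2)))
erf(-1.4284) = -0.9566
CDF = 0.0217
Percentile rank = 0.0217 * 100 = 2.17

2.17


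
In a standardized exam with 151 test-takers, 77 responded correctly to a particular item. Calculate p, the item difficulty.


Item difficulty p = number correct / total examinees
p = 77 / 151
p = 0.5099

0.5099


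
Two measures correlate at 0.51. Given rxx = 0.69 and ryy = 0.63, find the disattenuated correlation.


r_corrected = rxy / sqrt(rxx * ryy)
= 0.51 / sqrt(0.69 * 0.63)
= 0.51 / sqrt(0.4347)
= 0.51 / 0.659318
r_corrected = 0.7735

0.7735


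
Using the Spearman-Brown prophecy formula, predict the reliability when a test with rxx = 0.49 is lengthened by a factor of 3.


r_new = (n * rxx) / (1 + (n-1) * rxx)
r_new = (3 * 0.49) / (1 + 2 * 0.49)
r_new = 1.47 / 1.98
r_new = 0.7424

0.7424


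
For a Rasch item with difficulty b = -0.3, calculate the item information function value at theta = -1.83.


P = 1/(1+exp(-(-1.83--0.3))) = 0.178
I = P*(1-P) = 0.178 * 0.822
I = 0.1463

0.1463


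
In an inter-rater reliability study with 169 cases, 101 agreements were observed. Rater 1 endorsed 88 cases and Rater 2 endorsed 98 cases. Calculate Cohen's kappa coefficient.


P_o = 101/169 = 0.597633
P_e = (88*98 + 81*71) / 28561 = 0.503309
kappa = (P_o - P_e) / (1 - P_e)
kappa = (0.597633 - 0.503309) / (1 - 0.503309)
kappa = 0.1899

0.1899


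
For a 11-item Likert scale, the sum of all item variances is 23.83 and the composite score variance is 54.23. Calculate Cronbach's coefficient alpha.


alpha = (k/(k-1)) * (1 - sum(si^2)/s_total^2)
= (11/10) * (1 - 23.83/54.23)
alpha = 0.6166

0.6166


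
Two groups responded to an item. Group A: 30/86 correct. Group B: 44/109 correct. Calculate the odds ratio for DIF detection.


Odds_A = 30/56 = 0.5357
Odds_B = 44/65 = 0.6769
OR = Odds_A / Odds_B = 0.5357 / 0.6769
Exactly, OR = (30 * 65) / (56 * 44) = 1950 / 2464
OR = 0.7914

0.7914


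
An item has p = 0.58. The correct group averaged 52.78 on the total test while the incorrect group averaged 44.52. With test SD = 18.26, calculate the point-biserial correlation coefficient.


q = 1 - p = 0.42
rpb = ((M1 - M0) / SD) * sqrt(p * q)
rpb = ((52.78 - 44.52) / 18.26) * sqrt(0.58 * 0.42)
rpb = 0.2233

0.2233


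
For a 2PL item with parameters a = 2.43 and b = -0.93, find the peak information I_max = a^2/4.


For 2PL, max info at theta = b = -0.93
I_max = a^2 / 4 = 2.43^2 / 4
= 5.9049 / 4
I_max = 1.4762

1.4762


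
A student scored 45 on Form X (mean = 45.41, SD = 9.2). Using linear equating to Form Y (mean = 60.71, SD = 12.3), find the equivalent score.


slope = SD_Y / SD_X = 12.3 / 9.2 ~ 1.337
intercept = mean_Y - slope * mean_X = 60.71 - (12.3 / 9.2) * 45.41 ~ -0.0012
Y = slope * X + intercept. To avoid rounding drift from the rounded slope/intercept, evaluate the equivalent form Y = mean_Y + SD_Y * (X - mean_X) / SD_X at full precision:
Y = 60.71 + 12.3 * (45 - 45.41) / 9.2
Y = 60.71 - 12.3 * 0.41 / 9.2
Y = 60.71 - 5.043 / 9.2
Y = 60.71 - 0.5482
Y = 60.1618

60.1618


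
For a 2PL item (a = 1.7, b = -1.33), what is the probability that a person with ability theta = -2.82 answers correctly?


a*(theta - b) = 1.7 * (-2.82 - -1.33) = -2.533
exp(--2.533) = 12.5912
P = 1 / (1 + 12.5912)
P = 0.0736

0.0736


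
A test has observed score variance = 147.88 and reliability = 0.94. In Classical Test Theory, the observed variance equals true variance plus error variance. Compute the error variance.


var_true = rxx * var_obs = 0.94 * 147.88 = 139.0072
var_error = var_obs - var_true
var_error = 147.88 - 139.0072
var_error = 8.8728

8.8728


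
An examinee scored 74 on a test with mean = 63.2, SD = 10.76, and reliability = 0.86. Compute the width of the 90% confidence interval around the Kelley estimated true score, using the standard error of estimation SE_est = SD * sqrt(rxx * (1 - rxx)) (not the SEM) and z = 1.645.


True score estimate = 0.86*74 + 0.14*63.2 = 72.488
SE_est = SD * sqrt(rxx * (1 - rxx)) = 10.76 * sqrt(0.86 * 0.14) = 10.76 * sqrt(0.1204) = 3.73358
CI = T_est +/- z * SE_est, so width = 2 * z * SE_est = 2 * 1.645 * 3.73358
Width = 12.2835

12.2835


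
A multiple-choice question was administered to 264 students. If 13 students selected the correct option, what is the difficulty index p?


Item difficulty p = number correct / total examinees
p = 13 / 264
p = 0.0492

0.0492


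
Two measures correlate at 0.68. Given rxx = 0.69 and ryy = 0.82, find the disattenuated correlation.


r_corrected = rxy / sqrt(rxx * ryy)
= 0.68 / sqrt(0.69 * 0.82)
= 0.68 / sqrt(0.5658)
= 0.68 / 0.752197
r_corrected = 0.904

0.904


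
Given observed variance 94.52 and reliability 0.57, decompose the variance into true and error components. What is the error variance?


var_true = rxx * var_obs = 0.57 * 94.52 = 53.8764
var_error = var_obs - var_true
var_error = 94.52 - 53.8764
var_error = 40.6436

40.6436


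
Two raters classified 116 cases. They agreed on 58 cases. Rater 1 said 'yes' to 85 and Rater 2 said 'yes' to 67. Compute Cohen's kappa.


P_o = 58/116 = 0.5
P_e = (85*67 + 31*49) / 13456 = 0.536118
kappa = (P_o - P_e) / (1 - P_e)
kappa = (0.5 - 0.536118) / (1 - 0.536118)
kappa = -0.0779

-0.0779


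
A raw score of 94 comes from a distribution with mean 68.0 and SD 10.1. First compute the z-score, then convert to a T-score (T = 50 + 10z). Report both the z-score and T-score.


z = (X - mean) / SD = (94 - 68.0) / 10.1
z = 26.0 / 10.1
z = 2.5743
T-score = T = 50 + 10z
Carry z at full precision (z = 26.0 / 10.1) into the conversion:
T-score = 50 + 10 * (26.0 / 10.1) = 50 + 260 / 10.1
T-score = 50 + 25.7426
T-score = 75.7426

75.7426


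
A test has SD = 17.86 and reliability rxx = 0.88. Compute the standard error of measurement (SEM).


SEM = SD * sqrt(1 - rxx)
SEM = 17.86 * sqrt(1 - 0.88)
SEM = 17.86 * sqrt(0.12) = 17.86 * 0.34641
SEM = 6.1869

6.1869


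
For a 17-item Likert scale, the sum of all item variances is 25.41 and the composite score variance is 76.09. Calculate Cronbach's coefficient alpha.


alpha = (k/(k-1)) * (1 - sum(si^2)/s_total^2)
= (17/16) * (1 - 25.41/76.09)
alpha = 0.7077

0.7077


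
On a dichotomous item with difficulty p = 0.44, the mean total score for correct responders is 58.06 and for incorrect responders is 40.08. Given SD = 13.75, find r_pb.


q = 1 - p = 0.56
rpb = ((M1 - M0) / SD) * sqrt(p * q)
rpb = ((58.06 - 40.08) / 13.75) * sqrt(0.44 * 0.56)
rpb = 0.6491

0.6491


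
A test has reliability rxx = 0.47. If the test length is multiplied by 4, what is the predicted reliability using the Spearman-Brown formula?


r_new = (n * rxx) / (1 + (n-1) * rxx)
r_new = (4 * 0.47) / (1 + 3 * 0.47)
r_new = 1.88 / 2.41
r_new = 0.7801

0.7801


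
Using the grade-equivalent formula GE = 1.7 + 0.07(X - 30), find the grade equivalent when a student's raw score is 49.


raw - median = 49 - 30 = 19
slope * diff = 0.07 * 19 = 1.33
GE = 1.7 + 1.33
GE = 3.03

3.03


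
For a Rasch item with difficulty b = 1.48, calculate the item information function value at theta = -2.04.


P = 1/(1+exp(-(-2.04-1.48))) = 0.0287
I = P*(1-P) = 0.0287 * 0.9713
I = 0.0279

0.0279


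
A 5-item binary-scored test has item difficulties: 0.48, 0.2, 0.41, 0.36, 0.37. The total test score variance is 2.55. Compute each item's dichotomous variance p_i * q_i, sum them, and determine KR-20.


For each item, compute p_i * q_i:
  Item 1: 0.48 * 0.52 = 0.2496
  Item 2: 0.2 * 0.8 = 0.16
  Item 3: 0.41 * 0.59 = 0.2419
  Item 4: 0.36 * 0.64 = 0.2304
  Item 5: 0.37 * 0.63 = 0.2331
Sum(p_i * q_i) = 0.2496 + 0.16 + 0.2419 + 0.2304 + 0.2331 = 1.115
KR-20 = (k/(k-1)) * (1 - Sum(p_i*q_i) / Var_total)
= (5/4) * (1 - 1.115/2.55)
= 1.25 * 0.5627
KR-20 = 0.7034

0.7034


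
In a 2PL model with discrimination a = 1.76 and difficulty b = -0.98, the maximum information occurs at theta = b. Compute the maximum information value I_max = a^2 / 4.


For 2PL, max info at theta = b = -0.98
I_max = a^2 / 4 = 1.76^2 / 4
= 3.0976 / 4
I_max = 0.7744

0.7744
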